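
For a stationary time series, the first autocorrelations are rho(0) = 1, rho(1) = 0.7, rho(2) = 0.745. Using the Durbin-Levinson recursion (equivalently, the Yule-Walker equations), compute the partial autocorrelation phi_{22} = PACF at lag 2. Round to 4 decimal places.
\phi_{22} = 0.5000

The PACF at lag k is phi_{kk}, the last component of the solution
to the Yule-Walker system G_k phi = r_k where
  (G_k)_{ij} = rho(|i - j|), (r_k)_i = rho(i), i,j = 1..k.
Equivalently, Durbin-Levinson gives phi_{kk} iteratively:
  phi_{11} = rho(1)
  phi_{kk} = [rho(k) - sum_{j=1..k-1} phi_{k-1,j} rho(k-j)]
            / [1 - sum_{j=1..k-1} phi_{k-1,j} rho(j)],
  phi_{k,j} = phi_{k-1,j} - phi_{kk} phi_{k-1,k-j},  j = 1..k-1.
Step k = 1:
  phi_11 = rho(1) = 0.7.
Step k = 2:
  phi_22 = [rho(2) - phi_11 rho(1)] / [1 - phi_11 rho(1)] = [0.745 - (0.7)(0.7)] / [1 - (0.7)(0.7)]
         = 0.255 / 0.51 = 0.5.
Therefore phi_{22} = 0.5000.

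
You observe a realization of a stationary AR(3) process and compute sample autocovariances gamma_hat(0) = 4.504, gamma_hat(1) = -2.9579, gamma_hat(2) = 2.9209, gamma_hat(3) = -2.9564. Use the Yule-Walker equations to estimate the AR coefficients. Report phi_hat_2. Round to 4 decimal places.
\hat\phi_{2} = 0.2630

The Yule-Walker equations for an AR(p) process read, in matrix form,
  Gamma_p phi = r_p,   with   (Gamma_p)_{ij} = gamma(|i - j|),
                       (r_p)_i = gamma(i),   i,j = 1..p.
Substitute the sample gammas (Toeplitz matrix and right-hand side of size 3):
  Gamma_p = [[4.504, -2.9579, 2.9209], [-2.9579, 4.504, -2.9579], [2.9209, -2.9579, 4.504]]
  r_p     = [-2.9579, 2.9209, -2.9564]
Written out (R1..R3):
  (R1) 4.504 phi_1 - 2.9579 phi_2 + 2.9209 phi_3 = -2.9579
  (R2) -2.9579 phi_1 + 4.504 phi_2 - 2.9579 phi_3 = 2.9209
  (R3) 2.9209 phi_1 - 2.9579 phi_2 + 4.504 phi_3 = -2.9564
Gaussian elimination:
  R2 <- R2 - (-2.9579/4.504) R1 = R2 - (-0.656727) R1:  2.561466 phi_2 - 1.039665 phi_3 = 0.978366
  R3 <- R3 - (2.9209/4.504) R1 = R3 - (0.648512) R1:  -1.039665 phi_2 + 2.60976 phi_3 = -1.038165
  R3 <- R3 - (-1.039665/2.561466) R2 = R3 - (-0.405887) R2:  2.187774 phi_3 = -0.641059
Back-substitution:
  phi_hat_3 = -0.641059 / 2.187774 = -0.293019
  phi_hat_2 = (0.978366 - (-1.039665)(-0.293019)) / 2.561466 = 0.263023
  phi_hat_1 = (-2.9579 - (-2.9579)(0.263023) - (2.9209)(-0.293019)) / 4.504 = -0.293966
So phi_hat = [-0.2940, 0.2630, -0.2930].
Therefore phi_hat_2 = 0.2630.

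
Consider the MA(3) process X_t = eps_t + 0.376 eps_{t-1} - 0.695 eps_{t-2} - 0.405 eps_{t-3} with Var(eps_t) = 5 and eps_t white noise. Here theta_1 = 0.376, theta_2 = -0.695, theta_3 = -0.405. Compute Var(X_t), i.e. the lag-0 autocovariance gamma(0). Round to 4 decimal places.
\gamma(0) = 8.9421

For an MA(q) process X_t = eps_t + sum_i theta_i eps_{t-i} with
Var(eps_t) = sigma^2, the variance is
  gamma(0) = sigma^2 * (1 + sum_i theta_i^2).
  sum_i theta_i^2 = (0.376)^2 + (-0.695)^2 + (-0.405)^2 = 0.141376 + 0.483025 + 0.164025 = 0.788426.
  gamma(0) = 5 * (1 + 0.788426) = 5 * 1.788426 = 8.94213, which rounds to 8.9421.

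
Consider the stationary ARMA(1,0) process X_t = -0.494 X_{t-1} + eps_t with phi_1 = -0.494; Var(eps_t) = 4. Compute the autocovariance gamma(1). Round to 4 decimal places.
\gamma(1) = -2.6139

Multiply the model equation by X_{t-k} and take expectations. With theta_0 = psi_0 = 1 and psi_j the MA(infinity) weights, this gives
  gamma(k) - sum_i phi_i gamma(k-i) = c_k,
  c_k = sigma^2 * sum_{j=k..q} theta_j psi_{j-k}   (c_k = 0 for k > q),
using gamma(-m) = gamma(m).
Pure AR (q = 0): c_0 = sigma^2 = 4, c_k = 0 for k >= 1.
Equations for k = 0 and k = 1 (AR order 1):
  gamma(0) = phi_1 gamma(1) + c_0
  gamma(1) = phi_1 gamma(0) + c_1
Substituting the second into the first: gamma(0) (1 - phi_1^2) = c_0 + phi_1 c_1, so
  gamma(0) = c_0 / (1 - phi_1^2) = 4 / (1 - (-0.494)^2) = 4 / 0.755964 = 5.291257.
  gamma(1) = phi_1 gamma(0) = (-0.494)(5.291257) = -2.613881.
Therefore gamma(1) = -2.6139 (to 4 decimal places).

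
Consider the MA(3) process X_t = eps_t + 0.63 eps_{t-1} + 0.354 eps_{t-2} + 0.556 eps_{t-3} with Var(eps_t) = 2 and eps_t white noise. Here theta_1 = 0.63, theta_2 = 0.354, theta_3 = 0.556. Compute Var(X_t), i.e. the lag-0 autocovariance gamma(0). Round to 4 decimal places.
\gamma(0) = 3.6627

For an MA(q) process X_t = eps_t + sum_i theta_i eps_{t-i} with
Var(eps_t) = sigma^2, the variance is
  gamma(0) = sigma^2 * (1 + sum_i theta_i^2).
  sum_i theta_i^2 = (0.63)^2 + (0.354)^2 + (0.556)^2 = 0.3969 + 0.125316 + 0.309136 = 0.831352.
  gamma(0) = 2 * (1 + 0.831352) = 2 * 1.831352 = 3.662704, which rounds to 3.6627.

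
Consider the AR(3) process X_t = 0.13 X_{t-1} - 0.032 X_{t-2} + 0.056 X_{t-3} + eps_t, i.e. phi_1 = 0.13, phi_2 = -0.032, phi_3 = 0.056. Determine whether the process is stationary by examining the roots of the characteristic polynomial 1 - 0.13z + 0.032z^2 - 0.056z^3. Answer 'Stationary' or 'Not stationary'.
\text{Stationary}

The AR(p) characteristic polynomial is P(z) = 1 - 0.13z + 0.032z^2 - 0.056z^3.
Stationarity requires all roots to lie outside the unit circle, i.e. |z| > 1 for every root.
Degree 3: look for a simple real root z0 first, then factor out (1 - z/z0) and solve the remaining quadratic.
Testing z0 = 2.5: P(2.5) = 1 + (-0.13)(2.5) + (0.032)(2.5)^2 + (-0.056)(2.5)^3
  = 1 + (-0.325) + (0.2) + (-0.875) = 0.  So z_0 = 2.5 is a root, |z_0| = 2.5.
Divide out the factor (1 - 0.4 z) = (1 - z/z0) (since 1/z0 = 0.4):
  P(z) = (1 - 0.4 z)(1 + (0.27) z + (0.14) z^2)
  [check: z-coef 0.27 - (0.4) = -0.13; z^2-coef 0.14 - (0.4)(0.27) = 0.032; z^3-coef -(0.4)(0.14) = -0.056.]
Remaining roots from the quadratic factor 1 + (0.27) z + (0.14) z^2:
  Set 1 + (0.27) z + (0.14) z^2 = 0, i.e. a z^2 + b z + c = 0 with a = 0.14, b = 0.27, c = 1.
  Discriminant D = b^2 - 4ac = (0.27)^2 - 4*(0.14)*1 = 0.0729 - (0.56) = -0.4871.
  D < 0, so the roots are the complex-conjugate pair z = (-b +/- i sqrt(-D)) / (2a) = -0.9643 +/- 2.4926i.
  For a conjugate pair |z|^2 = z * conj(z) = (product of roots) = c/a = 1/(0.14) = 7.142857, so |z| = sqrt(7.142857) = 2.6726 for both roots.
Moduli of all roots: 2.5000, 2.6726, 2.6726.
All moduli strictly greater than 1? Yes.
Verdict: Stationary.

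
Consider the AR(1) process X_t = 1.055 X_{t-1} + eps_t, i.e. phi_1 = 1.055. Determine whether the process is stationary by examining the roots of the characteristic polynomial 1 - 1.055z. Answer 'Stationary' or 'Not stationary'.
\text{Not stationary}

The AR(p) characteristic polynomial is P(z) = 1 - 1.055z.
Stationarity requires all roots to lie outside the unit circle, i.e. |z| > 1 for every root.
This is linear in z: 1 + (-1.055) z = 0  =>  z = -1/(-1.055) = 0.947867,  |z| = 0.947867.
Moduli of all roots: 0.9479.
All moduli strictly greater than 1? No.
Verdict: Not stationary.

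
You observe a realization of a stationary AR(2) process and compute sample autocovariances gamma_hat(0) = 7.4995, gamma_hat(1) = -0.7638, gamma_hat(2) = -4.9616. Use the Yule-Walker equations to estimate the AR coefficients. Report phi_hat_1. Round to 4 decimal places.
\hat\phi_{1} = -0.1710

The Yule-Walker equations for an AR(p) process read, in matrix form,
  Gamma_p phi = r_p,   with   (Gamma_p)_{ij} = gamma(|i - j|),
                       (r_p)_i = gamma(i),   i,j = 1..p.
Substitute the sample gammas (Toeplitz matrix and right-hand side of size 2):
  Gamma_p = [[7.4995, -0.7638], [-0.7638, 7.4995]]
  r_p     = [-0.7638, -4.9616]
Written out:
  7.4995 phi_1 - 0.7638 phi_2 = -0.7638
  -0.7638 phi_1 + 7.4995 phi_2 = -4.9616
Solve by Cramer's rule:
  det = gamma(0)^2 - gamma(1)^2 = (7.4995)^2 - (-0.7638)^2 = 56.24250025 - 0.58339044 = 55.65910981
  phi_hat_1 = [gamma(1) gamma(0) - gamma(1) gamma(2)] / det = [(-0.7638)(7.4995) - (-0.7638)(-4.9616)] / 55.65910981 = -9.51778818 / 55.65910981 = -0.171
  phi_hat_2 = [gamma(0) gamma(2) - gamma(1)^2] / det = [(7.4995)(-4.9616) - (-0.7638)^2] / 55.65910981 = -37.79290964 / 55.65910981 = -0.679
So phi_hat = [-0.1710, -0.6790].
Therefore phi_hat_1 = -0.1710.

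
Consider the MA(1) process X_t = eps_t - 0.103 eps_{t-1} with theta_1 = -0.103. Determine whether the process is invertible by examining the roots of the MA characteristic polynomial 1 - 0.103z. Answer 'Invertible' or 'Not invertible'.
\text{Invertible}

The MA(q) characteristic polynomial is P(z) = 1 - 0.103z.
Invertibility requires all roots to lie outside the unit circle, i.e. |z| > 1 for every root.
This is linear in z: 1 + (-0.103) z = 0  =>  z = -1/(-0.103) = 9.708738,  |z| = 9.708738.
Moduli of all roots: 9.7087.
All moduli strictly greater than 1? Yes.
Verdict: Invertible.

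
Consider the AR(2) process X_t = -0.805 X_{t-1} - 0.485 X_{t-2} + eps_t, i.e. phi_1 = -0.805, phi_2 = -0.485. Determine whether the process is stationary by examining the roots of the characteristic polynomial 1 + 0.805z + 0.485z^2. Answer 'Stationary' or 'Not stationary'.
\text{Stationary}

The AR(p) characteristic polynomial is P(z) = 1 + 0.805z + 0.485z^2.
Stationarity requires all roots to lie outside the unit circle, i.e. |z| > 1 for every root.
Set 1 + (0.805) z + (0.485) z^2 = 0, i.e. a z^2 + b z + c = 0 with a = 0.485, b = 0.805, c = 1.
Discriminant D = b^2 - 4ac = (0.805)^2 - 4*(0.485)*1 = 0.648025 - (1.94) = -1.291975.
D < 0, so the roots are the complex-conjugate pair z = (-b +/- i sqrt(-D)) / (2a) = -0.8299 +/- 1.1718i.
For a conjugate pair |z|^2 = z * conj(z) = (product of roots) = c/a = 1/(0.485) = 2.061856, so |z| = sqrt(2.061856) = 1.4359 for both roots.
Moduli of all roots: 1.4359, 1.4359.
All moduli strictly greater than 1? Yes.
Verdict: Stationary.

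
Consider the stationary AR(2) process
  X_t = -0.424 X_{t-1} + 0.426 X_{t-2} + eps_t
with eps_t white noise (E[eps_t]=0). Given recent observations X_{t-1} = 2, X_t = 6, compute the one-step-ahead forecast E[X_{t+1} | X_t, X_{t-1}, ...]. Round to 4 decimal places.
E[X_{t+1} \mid \mathcal F_t] = -1.6920

For an AR(p) model X_t = c + sum_i phi_i X_{t-i} + eps_t, the
one-step-ahead conditional mean is
  E[X_{t+1} | X_t, ...] = c + sum_i phi_i X_{t+1-i}.
Substitute known values:
  E[X_{t+1} | ...] = (-0.424) * (6) + (0.426) * (2)
                   = -1.6920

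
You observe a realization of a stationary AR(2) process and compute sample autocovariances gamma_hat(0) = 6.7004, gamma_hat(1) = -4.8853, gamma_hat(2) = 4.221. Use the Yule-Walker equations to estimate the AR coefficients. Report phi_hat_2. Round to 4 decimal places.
\hat\phi_{2} = 0.2100

The Yule-Walker equations for an AR(p) process read, in matrix form,
  Gamma_p phi = r_p,   with   (Gamma_p)_{ij} = gamma(|i - j|),
                       (r_p)_i = gamma(i),   i,j = 1..p.
Substitute the sample gammas (Toeplitz matrix and right-hand side of size 2):
  Gamma_p = [[6.7004, -4.8853], [-4.8853, 6.7004]]
  r_p     = [-4.8853, 4.221]
Written out:
  6.7004 phi_1 - 4.8853 phi_2 = -4.8853
  -4.8853 phi_1 + 6.7004 phi_2 = 4.221
Solve by Cramer's rule:
  det = gamma(0)^2 - gamma(1)^2 = (6.7004)^2 - (-4.8853)^2 = 44.89536016 - 23.86615609 = 21.02920407
  phi_hat_1 = [gamma(1) gamma(0) - gamma(1) gamma(2)] / det = [(-4.8853)(6.7004) - (-4.8853)(4.221)] / 21.02920407 = -12.11261282 / 21.02920407 = -0.576
  phi_hat_2 = [gamma(0) gamma(2) - gamma(1)^2] / det = [(6.7004)(4.221) - (-4.8853)^2] / 21.02920407 = 4.41623231 / 21.02920407 = 0.21
So phi_hat = [-0.5760, 0.2100].
Therefore phi_hat_2 = 0.2100.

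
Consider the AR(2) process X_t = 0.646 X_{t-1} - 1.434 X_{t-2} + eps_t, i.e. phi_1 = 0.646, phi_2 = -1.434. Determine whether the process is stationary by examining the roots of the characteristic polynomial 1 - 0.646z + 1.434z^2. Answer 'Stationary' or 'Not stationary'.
\text{Not stationary}

The AR(p) characteristic polynomial is P(z) = 1 - 0.646z + 1.434z^2.
Stationarity requires all roots to lie outside the unit circle, i.e. |z| > 1 for every root.
Set 1 + (-0.646) z + (1.434) z^2 = 0, i.e. a z^2 + b z + c = 0 with a = 1.434, b = -0.646, c = 1.
Discriminant D = b^2 - 4ac = (-0.646)^2 - 4*(1.434)*1 = 0.417316 - (5.736) = -5.318684.
D < 0, so the roots are the complex-conjugate pair z = (-b +/- i sqrt(-D)) / (2a) = 0.2252 +/- 0.8041i.
For a conjugate pair |z|^2 = z * conj(z) = (product of roots) = c/a = 1/(1.434) = 0.69735, so |z| = sqrt(0.69735) = 0.8351 for both roots.
Moduli of all roots: 0.8351, 0.8351.
All moduli strictly greater than 1? No.
Verdict: Not stationary.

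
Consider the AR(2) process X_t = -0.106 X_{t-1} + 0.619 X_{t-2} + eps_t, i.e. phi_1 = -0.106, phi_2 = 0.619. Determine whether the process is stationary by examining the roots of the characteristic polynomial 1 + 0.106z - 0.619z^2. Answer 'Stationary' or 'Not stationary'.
\text{Stationary}

The AR(p) characteristic polynomial is P(z) = 1 + 0.106z - 0.619z^2.
Stationarity requires all roots to lie outside the unit circle, i.e. |z| > 1 for every root.
Set 1 + (0.106) z + (-0.619) z^2 = 0, i.e. a z^2 + b z + c = 0 with a = -0.619, b = 0.106, c = 1.
Discriminant D = b^2 - 4ac = (0.106)^2 - 4*(-0.619)*1 = 0.011236 - (-2.476) = 2.487236.
D >= 0, so the roots are real: z = (-b +/- sqrt(D)) / (2a) = (-0.106 +/- 1.577097) / (-1.238).
  z_1 = (-0.106 + 1.577097) / (-1.238) = -1.1883,   |z_1| = 1.1883.
  z_2 = (-0.106 - 1.577097) / (-1.238) = 1.3595,   |z_2| = 1.3595.
Moduli of all roots: 1.1883, 1.3595.
All moduli strictly greater than 1? Yes.
Verdict: Stationary.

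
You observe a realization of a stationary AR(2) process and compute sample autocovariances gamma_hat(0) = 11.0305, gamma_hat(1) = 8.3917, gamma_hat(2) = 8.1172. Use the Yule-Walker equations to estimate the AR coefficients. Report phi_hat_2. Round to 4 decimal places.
\hat\phi_{2} = 0.3730

The Yule-Walker equations for an AR(p) process read, in matrix form,
  Gamma_p phi = r_p,   with   (Gamma_p)_{ij} = gamma(|i - j|),
                       (r_p)_i = gamma(i),   i,j = 1..p.
Substitute the sample gammas (Toeplitz matrix and right-hand side of size 2):
  Gamma_p = [[11.0305, 8.3917], [8.3917, 11.0305]]
  r_p     = [8.3917, 8.1172]
Written out:
  11.0305 phi_1 + 8.3917 phi_2 = 8.3917
  8.3917 phi_1 + 11.0305 phi_2 = 8.1172
Solve by Cramer's rule:
  det = gamma(0)^2 - gamma(1)^2 = (11.0305)^2 - (8.3917)^2 = 121.67193025 - 70.42062889 = 51.25130136
  phi_hat_1 = [gamma(1) gamma(0) - gamma(1) gamma(2)] / det = [(8.3917)(11.0305) - (8.3917)(8.1172)] / 51.25130136 = 24.44753961 / 51.25130136 = 0.477
  phi_hat_2 = [gamma(0) gamma(2) - gamma(1)^2] / det = [(11.0305)(8.1172) - (8.3917)^2] / 51.25130136 = 19.11614571 / 51.25130136 = 0.373
So phi_hat = [0.4770, 0.3730].
Therefore phi_hat_2 = 0.3730.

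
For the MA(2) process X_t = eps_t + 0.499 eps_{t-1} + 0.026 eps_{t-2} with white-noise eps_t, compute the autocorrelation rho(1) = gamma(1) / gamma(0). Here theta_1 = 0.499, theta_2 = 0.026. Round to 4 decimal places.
\rho(1) = 0.4097

For an MA(q) process with theta_0 = 1, the autocovariance is
  gamma(k) = sigma^2 * sum_{i=0..q-k} theta_i * theta_{i+k},
and rho(k) = gamma(k) / gamma(0). Sigma^2 cancels.
  numerator   = (1)*(0.499) + (0.499)*(0.026) = 0.511974.
  denominator = (1)^2 + (0.499)^2 + (0.026)^2 = 1.249677.
  rho(1) = 0.511974 / 1.249677 = 0.4097.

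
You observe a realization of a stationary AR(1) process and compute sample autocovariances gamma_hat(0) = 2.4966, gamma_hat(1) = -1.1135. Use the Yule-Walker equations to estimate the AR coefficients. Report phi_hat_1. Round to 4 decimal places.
\hat\phi_{1} = -0.4460

The Yule-Walker equations for an AR(p) process read, in matrix form,
  Gamma_p phi = r_p,   with   (Gamma_p)_{ij} = gamma(|i - j|),
                       (r_p)_i = gamma(i),   i,j = 1..p.
Substitute the sample gammas (Toeplitz matrix and right-hand side of size 1):
  Gamma_p = [[2.4966]]
  r_p     = [-1.1135]
With p = 1 this is the single equation gamma(0) phi_1 = gamma(1):
  phi_hat_1 = gamma(1) / gamma(0) = -1.1135 / 2.4966 = -0.4460.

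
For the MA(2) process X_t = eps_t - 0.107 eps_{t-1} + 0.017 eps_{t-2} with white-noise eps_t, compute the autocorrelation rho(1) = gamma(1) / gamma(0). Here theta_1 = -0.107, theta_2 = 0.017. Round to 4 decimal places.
\rho(1) = -0.1076

For an MA(q) process with theta_0 = 1, the autocovariance is
  gamma(k) = sigma^2 * sum_{i=0..q-k} theta_i * theta_{i+k},
and rho(k) = gamma(k) / gamma(0). Sigma^2 cancels.
  numerator   = (1)*(-0.107) + (-0.107)*(0.017) = -0.108819.
  denominator = (1)^2 + (-0.107)^2 + (0.017)^2 = 1.011738.
  rho(1) = -0.108819 / 1.011738 = -0.1076.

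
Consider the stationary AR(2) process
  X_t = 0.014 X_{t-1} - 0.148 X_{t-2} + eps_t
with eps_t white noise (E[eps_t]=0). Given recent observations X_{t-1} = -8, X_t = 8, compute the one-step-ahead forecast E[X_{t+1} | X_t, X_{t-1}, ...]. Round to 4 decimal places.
E[X_{t+1} \mid \mathcal F_t] = 1.2960

For an AR(p) model X_t = c + sum_i phi_i X_{t-i} + eps_t, the
one-step-ahead conditional mean is
  E[X_{t+1} | X_t, ...] = c + sum_i phi_i X_{t+1-i}.
Substitute known values:
  E[X_{t+1} | ...] = (0.014) * (8) + (-0.148) * (-8)
                   = 1.2960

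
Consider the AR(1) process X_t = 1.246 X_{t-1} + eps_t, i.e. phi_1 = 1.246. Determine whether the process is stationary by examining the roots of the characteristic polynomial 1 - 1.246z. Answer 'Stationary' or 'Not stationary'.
\text{Not stationary}

The AR(p) characteristic polynomial is P(z) = 1 - 1.246z.
Stationarity requires all roots to lie outside the unit circle, i.e. |z| > 1 for every root.
This is linear in z: 1 + (-1.246) z = 0  =>  z = -1/(-1.246) = 0.802568,  |z| = 0.802568.
Moduli of all roots: 0.8026.
All moduli strictly greater than 1? No.
Verdict: Not stationary.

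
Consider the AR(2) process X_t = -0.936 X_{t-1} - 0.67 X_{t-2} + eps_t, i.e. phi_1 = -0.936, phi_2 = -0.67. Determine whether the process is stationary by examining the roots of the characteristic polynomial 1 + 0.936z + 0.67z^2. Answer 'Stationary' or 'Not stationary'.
\text{Stationary}

The AR(p) characteristic polynomial is P(z) = 1 + 0.936z + 0.67z^2.
Stationarity requires all roots to lie outside the unit circle, i.e. |z| > 1 for every root.
Set 1 + (0.936) z + (0.67) z^2 = 0, i.e. a z^2 + b z + c = 0 with a = 0.67, b = 0.936, c = 1.
Discriminant D = b^2 - 4ac = (0.936)^2 - 4*(0.67)*1 = 0.876096 - (2.68) = -1.803904.
D < 0, so the roots are the complex-conjugate pair z = (-b +/- i sqrt(-D)) / (2a) = -0.6985 +/- 1.0023i.
For a conjugate pair |z|^2 = z * conj(z) = (product of roots) = c/a = 1/(0.67) = 1.492537, so |z| = sqrt(1.492537) = 1.2217 for both roots.
Moduli of all roots: 1.2217, 1.2217.
All moduli strictly greater than 1? Yes.
Verdict: Stationary.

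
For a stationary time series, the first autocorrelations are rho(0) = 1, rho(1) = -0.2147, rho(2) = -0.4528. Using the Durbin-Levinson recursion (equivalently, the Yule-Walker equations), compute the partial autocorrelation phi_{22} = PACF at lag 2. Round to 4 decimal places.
\phi_{22} = -0.5230

The PACF at lag k is phi_{kk}, the last component of the solution
to the Yule-Walker system G_k phi = r_k where
  (G_k)_{ij} = rho(|i - j|), (r_k)_i = rho(i), i,j = 1..k.
Equivalently, Durbin-Levinson gives phi_{kk} iteratively:
  phi_{11} = rho(1)
  phi_{kk} = [rho(k) - sum_{j=1..k-1} phi_{k-1,j} rho(k-j)]
            / [1 - sum_{j=1..k-1} phi_{k-1,j} rho(j)],
  phi_{k,j} = phi_{k-1,j} - phi_{kk} phi_{k-1,k-j},  j = 1..k-1.
Step k = 1:
  phi_11 = rho(1) = -0.2147.
Step k = 2:
  phi_22 = [rho(2) - phi_11 rho(1)] / [1 - phi_11 rho(1)] = [-0.4528 - (-0.2147)(-0.2147)] / [1 - (-0.2147)(-0.2147)]
         = -0.49889609 / 0.95390391 = -0.523.
Therefore phi_{22} = -0.5230.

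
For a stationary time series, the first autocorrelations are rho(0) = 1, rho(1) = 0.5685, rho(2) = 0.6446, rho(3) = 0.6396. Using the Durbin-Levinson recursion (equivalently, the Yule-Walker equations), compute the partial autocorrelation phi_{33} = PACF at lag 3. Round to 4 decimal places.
\phi_{33} = 0.3380

The PACF at lag k is phi_{kk}, the last component of the solution
to the Yule-Walker system G_k phi = r_k where
  (G_k)_{ij} = rho(|i - j|), (r_k)_i = rho(i), i,j = 1..k.
Equivalently, Durbin-Levinson gives phi_{kk} iteratively:
  phi_{11} = rho(1)
  phi_{kk} = [rho(k) - sum_{j=1..k-1} phi_{k-1,j} rho(k-j)]
            / [1 - sum_{j=1..k-1} phi_{k-1,j} rho(j)],
  phi_{k,j} = phi_{k-1,j} - phi_{kk} phi_{k-1,k-j},  j = 1..k-1.
Step k = 1:
  phi_11 = rho(1) = 0.5685.
Step k = 2:
  phi_22 = [rho(2) - phi_11 rho(1)] / [1 - phi_11 rho(1)] = [0.6446 - (0.5685)(0.5685)] / [1 - (0.5685)(0.5685)]
         = 0.32140775 / 0.67680775 = 0.474888.
  Update: phi_21 = phi_11 - phi_22 phi_11 = 0.5685 - (0.474888)(0.5685) = 0.298526.
Step k = 3:
  phi_33 = [rho(3) - phi_21 rho(2) - phi_22 rho(1)] / [1 - phi_21 rho(1) - phi_22 rho(2)]
    numerator   = 0.6396 - (0.298526)(0.6446) - (0.474888)(0.5685) = 0.17719624
    denominator = 1 - (0.298526)(0.5685) - (0.474888)(0.6446) = 0.52417513
  phi_33 = 0.17719624 / 0.52417513 = 0.338.
Therefore phi_{33} = 0.3380.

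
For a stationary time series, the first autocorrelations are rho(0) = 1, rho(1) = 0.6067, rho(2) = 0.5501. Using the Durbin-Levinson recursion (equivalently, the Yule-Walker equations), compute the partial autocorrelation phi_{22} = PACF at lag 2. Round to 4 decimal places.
\phi_{22} = 0.2880

The PACF at lag k is phi_{kk}, the last component of the solution
to the Yule-Walker system G_k phi = r_k where
  (G_k)_{ij} = rho(|i - j|), (r_k)_i = rho(i), i,j = 1..k.
Equivalently, Durbin-Levinson gives phi_{kk} iteratively:
  phi_{11} = rho(1)
  phi_{kk} = [rho(k) - sum_{j=1..k-1} phi_{k-1,j} rho(k-j)]
            / [1 - sum_{j=1..k-1} phi_{k-1,j} rho(j)],
  phi_{k,j} = phi_{k-1,j} - phi_{kk} phi_{k-1,k-j},  j = 1..k-1.
Step k = 1:
  phi_11 = rho(1) = 0.6067.
Step k = 2:
  phi_22 = [rho(2) - phi_11 rho(1)] / [1 - phi_11 rho(1)] = [0.5501 - (0.6067)(0.6067)] / [1 - (0.6067)(0.6067)]
         = 0.18201511 / 0.63191511 = 0.288.
Therefore phi_{22} = 0.2880.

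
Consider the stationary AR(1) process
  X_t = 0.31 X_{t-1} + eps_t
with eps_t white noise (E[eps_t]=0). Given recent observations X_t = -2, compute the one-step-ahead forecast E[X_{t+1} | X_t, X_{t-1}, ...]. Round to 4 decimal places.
E[X_{t+1} \mid \mathcal F_t] = -0.6200

For an AR(p) model X_t = c + sum_i phi_i X_{t-i} + eps_t, the
one-step-ahead conditional mean is
  E[X_{t+1} | X_t, ...] = c + sum_i phi_i X_{t+1-i}.
Substitute known values:
  E[X_{t+1} | ...] = (0.31) * (-2)
                   = -0.6200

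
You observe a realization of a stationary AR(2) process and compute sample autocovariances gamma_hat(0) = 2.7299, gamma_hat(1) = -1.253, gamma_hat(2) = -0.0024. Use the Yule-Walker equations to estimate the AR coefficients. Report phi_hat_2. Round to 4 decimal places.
\hat\phi_{2} = -0.2680

The Yule-Walker equations for an AR(p) process read, in matrix form,
  Gamma_p phi = r_p,   with   (Gamma_p)_{ij} = gamma(|i - j|),
                       (r_p)_i = gamma(i),   i,j = 1..p.
Substitute the sample gammas (Toeplitz matrix and right-hand side of size 2):
  Gamma_p = [[2.7299, -1.253], [-1.253, 2.7299]]
  r_p     = [-1.253, -0.0024]
Written out:
  2.7299 phi_1 - 1.253 phi_2 = -1.253
  -1.253 phi_1 + 2.7299 phi_2 = -0.0024
Solve by Cramer's rule:
  det = gamma(0)^2 - gamma(1)^2 = (2.7299)^2 - (-1.253)^2 = 7.45235401 - 1.570009 = 5.88234501
  phi_hat_1 = [gamma(1) gamma(0) - gamma(1) gamma(2)] / det = [(-1.253)(2.7299) - (-1.253)(-0.0024)] / 5.88234501 = -3.4235719 / 5.88234501 = -0.582
  phi_hat_2 = [gamma(0) gamma(2) - gamma(1)^2] / det = [(2.7299)(-0.0024) - (-1.253)^2] / 5.88234501 = -1.57656076 / 5.88234501 = -0.268
So phi_hat = [-0.5820, -0.2680].
Therefore phi_hat_2 = -0.2680.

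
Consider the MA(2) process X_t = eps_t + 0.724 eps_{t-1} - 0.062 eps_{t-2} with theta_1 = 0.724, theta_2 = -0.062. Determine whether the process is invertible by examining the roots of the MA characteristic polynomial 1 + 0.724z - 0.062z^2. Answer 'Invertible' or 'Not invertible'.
\text{Invertible}

The MA(q) characteristic polynomial is P(z) = 1 + 0.724z - 0.062z^2.
Invertibility requires all roots to lie outside the unit circle, i.e. |z| > 1 for every root.
Set 1 + (0.724) z + (-0.062) z^2 = 0, i.e. a z^2 + b z + c = 0 with a = -0.062, b = 0.724, c = 1.
Discriminant D = b^2 - 4ac = (0.724)^2 - 4*(-0.062)*1 = 0.524176 - (-0.248) = 0.772176.
D >= 0, so the roots are real: z = (-b +/- sqrt(D)) / (2a) = (-0.724 +/- 0.878735) / (-0.124).
  z_1 = (-0.724 + 0.878735) / (-0.124) = -1.2479,   |z_1| = 1.2479.
  z_2 = (-0.724 - 0.878735) / (-0.124) = 12.9253,   |z_2| = 12.9253.
Moduli of all roots: 1.2479, 12.9253.
All moduli strictly greater than 1? Yes.
Verdict: Invertible.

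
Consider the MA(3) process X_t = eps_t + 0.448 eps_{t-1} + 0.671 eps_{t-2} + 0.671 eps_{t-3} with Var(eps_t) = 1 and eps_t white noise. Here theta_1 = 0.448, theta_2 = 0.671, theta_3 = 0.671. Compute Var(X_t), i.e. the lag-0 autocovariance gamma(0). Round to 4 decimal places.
\gamma(0) = 2.1012

For an MA(q) process X_t = eps_t + sum_i theta_i eps_{t-i} with
Var(eps_t) = sigma^2, the variance is
  gamma(0) = sigma^2 * (1 + sum_i theta_i^2).
  sum_i theta_i^2 = (0.448)^2 + (0.671)^2 + (0.671)^2 = 0.200704 + 0.450241 + 0.450241 = 1.101186.
  gamma(0) = 1 * (1 + 1.101186) = 1 * 2.101186 = 2.101186, which rounds to 2.1012.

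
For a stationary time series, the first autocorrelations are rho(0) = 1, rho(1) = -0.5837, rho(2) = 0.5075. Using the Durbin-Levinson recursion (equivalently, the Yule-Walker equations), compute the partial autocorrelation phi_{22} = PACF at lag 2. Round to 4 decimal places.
\phi_{22} = 0.2530

The PACF at lag k is phi_{kk}, the last component of the solution
to the Yule-Walker system G_k phi = r_k where
  (G_k)_{ij} = rho(|i - j|), (r_k)_i = rho(i), i,j = 1..k.
Equivalently, Durbin-Levinson gives phi_{kk} iteratively:
  phi_{11} = rho(1)
  phi_{kk} = [rho(k) - sum_{j=1..k-1} phi_{k-1,j} rho(k-j)]
            / [1 - sum_{j=1..k-1} phi_{k-1,j} rho(j)],
  phi_{k,j} = phi_{k-1,j} - phi_{kk} phi_{k-1,k-j},  j = 1..k-1.
Step k = 1:
  phi_11 = rho(1) = -0.5837.
Step k = 2:
  phi_22 = [rho(2) - phi_11 rho(1)] / [1 - phi_11 rho(1)] = [0.5075 - (-0.5837)(-0.5837)] / [1 - (-0.5837)(-0.5837)]
         = 0.16679431 / 0.65929431 = 0.253.
Therefore phi_{22} = 0.2530.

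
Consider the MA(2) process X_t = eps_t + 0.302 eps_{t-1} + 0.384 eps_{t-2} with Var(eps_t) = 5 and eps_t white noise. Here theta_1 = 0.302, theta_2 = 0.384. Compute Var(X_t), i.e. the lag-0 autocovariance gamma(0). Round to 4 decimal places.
\gamma(0) = 6.1933

For an MA(q) process X_t = eps_t + sum_i theta_i eps_{t-i} with
Var(eps_t) = sigma^2, the variance is
  gamma(0) = sigma^2 * (1 + sum_i theta_i^2).
  sum_i theta_i^2 = (0.302)^2 + (0.384)^2 = 0.091204 + 0.147456 = 0.23866.
  gamma(0) = 5 * (1 + 0.23866) = 5 * 1.23866 = 6.1933.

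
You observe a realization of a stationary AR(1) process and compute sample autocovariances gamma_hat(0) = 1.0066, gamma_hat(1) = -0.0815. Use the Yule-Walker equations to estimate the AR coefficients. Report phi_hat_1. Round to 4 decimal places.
\hat\phi_{1} = -0.0810

The Yule-Walker equations for an AR(p) process read, in matrix form,
  Gamma_p phi = r_p,   with   (Gamma_p)_{ij} = gamma(|i - j|),
                       (r_p)_i = gamma(i),   i,j = 1..p.
Substitute the sample gammas (Toeplitz matrix and right-hand side of size 1):
  Gamma_p = [[1.0066]]
  r_p     = [-0.0815]
With p = 1 this is the single equation gamma(0) phi_1 = gamma(1):
  phi_hat_1 = gamma(1) / gamma(0) = -0.0815 / 1.0066 = -0.0810.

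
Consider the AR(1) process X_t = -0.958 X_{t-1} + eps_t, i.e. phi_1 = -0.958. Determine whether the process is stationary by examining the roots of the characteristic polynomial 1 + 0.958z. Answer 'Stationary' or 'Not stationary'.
\text{Stationary}

The AR(p) characteristic polynomial is P(z) = 1 + 0.958z.
Stationarity requires all roots to lie outside the unit circle, i.e. |z| > 1 for every root.
This is linear in z: 1 + (0.958) z = 0  =>  z = -1/(0.958) = -1.043841,  |z| = 1.043841.
Moduli of all roots: 1.0438.
All moduli strictly greater than 1? Yes.
Verdict: Stationary.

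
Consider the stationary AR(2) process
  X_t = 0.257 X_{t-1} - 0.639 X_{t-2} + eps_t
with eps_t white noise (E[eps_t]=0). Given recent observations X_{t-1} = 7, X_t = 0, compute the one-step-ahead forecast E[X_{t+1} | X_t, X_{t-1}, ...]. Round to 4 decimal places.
E[X_{t+1} \mid \mathcal F_t] = -4.4730

For an AR(p) model X_t = c + sum_i phi_i X_{t-i} + eps_t, the
one-step-ahead conditional mean is
  E[X_{t+1} | X_t, ...] = c + sum_i phi_i X_{t+1-i}.
Substitute known values:
  E[X_{t+1} | ...] = (0.257) * (0) + (-0.639) * (7)
                   = -4.4730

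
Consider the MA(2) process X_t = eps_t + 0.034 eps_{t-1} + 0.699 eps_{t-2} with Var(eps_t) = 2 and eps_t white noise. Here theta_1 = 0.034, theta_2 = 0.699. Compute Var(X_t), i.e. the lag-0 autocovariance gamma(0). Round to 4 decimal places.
\gamma(0) = 2.9795

For an MA(q) process X_t = eps_t + sum_i theta_i eps_{t-i} with
Var(eps_t) = sigma^2, the variance is
  gamma(0) = sigma^2 * (1 + sum_i theta_i^2).
  sum_i theta_i^2 = (0.034)^2 + (0.699)^2 = 0.001156 + 0.488601 = 0.489757.
  gamma(0) = 2 * (1 + 0.489757) = 2 * 1.489757 = 2.979514, which rounds to 2.9795.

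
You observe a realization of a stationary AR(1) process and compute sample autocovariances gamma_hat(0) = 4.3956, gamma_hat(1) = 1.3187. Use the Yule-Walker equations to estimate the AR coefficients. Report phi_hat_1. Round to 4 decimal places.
\hat\phi_{1} = 0.3000

The Yule-Walker equations for an AR(p) process read, in matrix form,
  Gamma_p phi = r_p,   with   (Gamma_p)_{ij} = gamma(|i - j|),
                       (r_p)_i = gamma(i),   i,j = 1..p.
Substitute the sample gammas (Toeplitz matrix and right-hand side of size 1):
  Gamma_p = [[4.3956]]
  r_p     = [1.3187]
With p = 1 this is the single equation gamma(0) phi_1 = gamma(1):
  phi_hat_1 = gamma(1) / gamma(0) = 1.3187 / 4.3956 = 0.3000.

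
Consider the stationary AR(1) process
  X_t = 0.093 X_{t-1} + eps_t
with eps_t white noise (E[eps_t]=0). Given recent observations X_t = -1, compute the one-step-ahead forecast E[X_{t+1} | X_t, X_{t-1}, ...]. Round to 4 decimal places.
E[X_{t+1} \mid \mathcal F_t] = -0.0930

For an AR(p) model X_t = c + sum_i phi_i X_{t-i} + eps_t, the
one-step-ahead conditional mean is
  E[X_{t+1} | X_t, ...] = c + sum_i phi_i X_{t+1-i}.
Substitute known values:
  E[X_{t+1} | ...] = (0.093) * (-1)
                   = -0.0930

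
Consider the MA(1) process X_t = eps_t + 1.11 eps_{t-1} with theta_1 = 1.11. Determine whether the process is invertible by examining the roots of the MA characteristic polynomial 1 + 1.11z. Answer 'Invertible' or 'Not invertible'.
\text{Not invertible}

The MA(q) characteristic polynomial is P(z) = 1 + 1.11z.
Invertibility requires all roots to lie outside the unit circle, i.e. |z| > 1 for every root.
This is linear in z: 1 + (1.11) z = 0  =>  z = -1/(1.11) = -0.900901,  |z| = 0.900901.
Moduli of all roots: 0.9009.
All moduli strictly greater than 1? No.
Verdict: Not invertible.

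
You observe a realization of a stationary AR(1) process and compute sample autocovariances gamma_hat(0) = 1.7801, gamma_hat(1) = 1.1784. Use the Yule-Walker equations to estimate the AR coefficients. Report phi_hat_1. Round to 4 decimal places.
\hat\phi_{1} = 0.6620

The Yule-Walker equations for an AR(p) process read, in matrix form,
  Gamma_p phi = r_p,   with   (Gamma_p)_{ij} = gamma(|i - j|),
                       (r_p)_i = gamma(i),   i,j = 1..p.
Substitute the sample gammas (Toeplitz matrix and right-hand side of size 1):
  Gamma_p = [[1.7801]]
  r_p     = [1.1784]
With p = 1 this is the single equation gamma(0) phi_1 = gamma(1):
  phi_hat_1 = gamma(1) / gamma(0) = 1.1784 / 1.7801 = 0.6620.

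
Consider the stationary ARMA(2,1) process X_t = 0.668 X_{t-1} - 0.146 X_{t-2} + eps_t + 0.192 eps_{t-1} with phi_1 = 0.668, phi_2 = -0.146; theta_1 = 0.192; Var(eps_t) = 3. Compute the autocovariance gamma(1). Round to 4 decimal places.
\gamma(1) = 3.9144

Multiply the model equation by X_{t-k} and take expectations. With theta_0 = psi_0 = 1 and psi_j the MA(infinity) weights, this gives
  gamma(k) - sum_i phi_i gamma(k-i) = c_k,
  c_k = sigma^2 * sum_{j=k..q} theta_j psi_{j-k}   (c_k = 0 for k > q),
using gamma(-m) = gamma(m).
psi-weights needed (psi_j = theta_j + sum_i phi_i psi_{j-i}):
  psi_1 = theta_1 + phi_1 = 0.192 + (0.668) = 0.86
Right-hand sides:
  c_0 = sigma^2 (1 + theta_1 psi_1) = 3 * (1 + (0.192)(0.86)) = 3 * 1.16512 = 3.49536
  c_1 = sigma^2 theta_1 = 3 * (0.192) = 0.576
  c_2 = 0
Equations for k = 0, 1, 2 (AR order 2, c_2 = 0):
  (E0) gamma(0) = phi_1 gamma(1) + phi_2 gamma(2) + c_0
  (E1) gamma(1) = phi_1 gamma(0) + phi_2 gamma(1) + c_1
  (E2) gamma(2) = phi_1 gamma(1) + phi_2 gamma(0)
From (E1): gamma(1) = A gamma(0) + B with
  A = phi_1 / (1 - phi_2) = 0.668 / 1.146 = 0.582897,   B = c_1 / (1 - phi_2) = 0.576 / 1.146 = 0.502618.
Insert (E2) into (E0): gamma(0) (1 - phi_2^2) = phi_1 (1 + phi_2) gamma(1) + c_0.
  phi_1 (1 + phi_2) = (0.668)(0.854) = 0.570472,   1 - phi_2^2 = 0.978684.
Replace gamma(1) by A gamma(0) + B and collect gamma(0):
  gamma(0) [0.978684 - (0.570472)(0.582897)] = (0.570472)(0.502618) + 3.49536
  gamma(0) * 0.646158 = 3.782089
  gamma(0) = 3.782089 / 0.646158 = 5.8532.
  gamma(1) = A gamma(0) + B = (0.582897)(5.8532) + (0.502618) = 3.914431.
Therefore gamma(1) = 3.9144 (to 4 decimal places).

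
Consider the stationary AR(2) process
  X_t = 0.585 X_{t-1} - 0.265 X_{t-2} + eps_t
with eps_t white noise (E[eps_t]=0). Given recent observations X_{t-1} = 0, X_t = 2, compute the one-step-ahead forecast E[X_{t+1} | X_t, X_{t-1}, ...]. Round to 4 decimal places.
E[X_{t+1} \mid \mathcal F_t] = 1.1700

For an AR(p) model X_t = c + sum_i phi_i X_{t-i} + eps_t, the
one-step-ahead conditional mean is
  E[X_{t+1} | X_t, ...] = c + sum_i phi_i X_{t+1-i}.
Substitute known values:
  E[X_{t+1} | ...] = (0.585) * (2) + (-0.265) * (0)
                   = 1.1700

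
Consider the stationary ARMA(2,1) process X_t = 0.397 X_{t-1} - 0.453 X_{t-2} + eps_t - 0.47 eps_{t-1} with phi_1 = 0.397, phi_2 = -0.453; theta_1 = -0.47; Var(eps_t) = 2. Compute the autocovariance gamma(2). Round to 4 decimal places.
\gamma(2) = -1.1601

Multiply the model equation by X_{t-k} and take expectations. With theta_0 = psi_0 = 1 and psi_j the MA(infinity) weights, this gives
  gamma(k) - sum_i phi_i gamma(k-i) = c_k,
  c_k = sigma^2 * sum_{j=k..q} theta_j psi_{j-k}   (c_k = 0 for k > q),
using gamma(-m) = gamma(m).
psi-weights needed (psi_j = theta_j + sum_i phi_i psi_{j-i}):
  psi_1 = theta_1 + phi_1 = -0.47 + (0.397) = -0.073
Right-hand sides:
  c_0 = sigma^2 (1 + theta_1 psi_1) = 2 * (1 + (-0.47)(-0.073)) = 2 * 1.03431 = 2.06862
  c_1 = sigma^2 theta_1 = 2 * (-0.47) = -0.94
  c_2 = 0
Equations for k = 0, 1, 2 (AR order 2, c_2 = 0):
  (E0) gamma(0) = phi_1 gamma(1) + phi_2 gamma(2) + c_0
  (E1) gamma(1) = phi_1 gamma(0) + phi_2 gamma(1) + c_1
  (E2) gamma(2) = phi_1 gamma(1) + phi_2 gamma(0)
From (E1): gamma(1) = A gamma(0) + B with
  A = phi_1 / (1 - phi_2) = 0.397 / 1.453 = 0.273228,   B = c_1 / (1 - phi_2) = -0.94 / 1.453 = -0.646937.
Insert (E2) into (E0): gamma(0) (1 - phi_2^2) = phi_1 (1 + phi_2) gamma(1) + c_0.
  phi_1 (1 + phi_2) = (0.397)(0.547) = 0.217159,   1 - phi_2^2 = 0.794791.
Replace gamma(1) by A gamma(0) + B and collect gamma(0):
  gamma(0) [0.794791 - (0.217159)(0.273228)] = (0.217159)(-0.646937) + 2.06862
  gamma(0) * 0.735457 = 1.928132
  gamma(0) = 1.928132 / 0.735457 = 2.621678.
  gamma(1) = A gamma(0) + B = (0.273228)(2.621678) + (-0.646937) = 0.069378.
  gamma(2) = phi_1 gamma(1) + phi_2 gamma(0) = (0.397)(0.069378) + (-0.453)(2.621678) = -1.160077.
Therefore gamma(2) = -1.1601 (to 4 decimal places).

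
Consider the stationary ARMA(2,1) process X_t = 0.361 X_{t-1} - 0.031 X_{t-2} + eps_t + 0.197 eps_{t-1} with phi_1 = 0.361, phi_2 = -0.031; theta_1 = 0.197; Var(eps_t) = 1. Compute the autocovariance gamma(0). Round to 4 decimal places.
\gamma(0) = 1.3425

Multiply the model equation by X_{t-k} and take expectations. With theta_0 = psi_0 = 1 and psi_j the MA(infinity) weights, this gives
  gamma(k) - sum_i phi_i gamma(k-i) = c_k,
  c_k = sigma^2 * sum_{j=k..q} theta_j psi_{j-k}   (c_k = 0 for k > q),
using gamma(-m) = gamma(m).
psi-weights needed (psi_j = theta_j + sum_i phi_i psi_{j-i}):
  psi_1 = theta_1 + phi_1 = 0.197 + (0.361) = 0.558
Right-hand sides:
  c_0 = sigma^2 (1 + theta_1 psi_1) = 1 * (1 + (0.197)(0.558)) = 1 * 1.109926 = 1.109926
  c_1 = sigma^2 theta_1 = 1 * (0.197) = 0.197
  c_2 = 0
Equations for k = 0, 1, 2 (AR order 2, c_2 = 0):
  (E0) gamma(0) = phi_1 gamma(1) + phi_2 gamma(2) + c_0
  (E1) gamma(1) = phi_1 gamma(0) + phi_2 gamma(1) + c_1
  (E2) gamma(2) = phi_1 gamma(1) + phi_2 gamma(0)
From (E1): gamma(1) = A gamma(0) + B with
  A = phi_1 / (1 - phi_2) = 0.361 / 1.031 = 0.350145,   B = c_1 / (1 - phi_2) = 0.197 / 1.031 = 0.191077.
Insert (E2) into (E0): gamma(0) (1 - phi_2^2) = phi_1 (1 + phi_2) gamma(1) + c_0.
  phi_1 (1 + phi_2) = (0.361)(0.969) = 0.349809,   1 - phi_2^2 = 0.999039.
Replace gamma(1) by A gamma(0) + B and collect gamma(0):
  gamma(0) [0.999039 - (0.349809)(0.350145)] = (0.349809)(0.191077) + 1.109926
  gamma(0) * 0.876555 = 1.176766
  gamma(0) = 1.176766 / 0.876555 = 1.34249.
Therefore gamma(0) = 1.3425 (to 4 decimal places).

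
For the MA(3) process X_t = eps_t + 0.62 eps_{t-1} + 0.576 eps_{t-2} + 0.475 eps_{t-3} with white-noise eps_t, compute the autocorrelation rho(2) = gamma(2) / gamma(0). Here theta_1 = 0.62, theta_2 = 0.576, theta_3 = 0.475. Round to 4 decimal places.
\rho(2) = 0.4483

For an MA(q) process with theta_0 = 1, the autocovariance is
  gamma(k) = sigma^2 * sum_{i=0..q-k} theta_i * theta_{i+k},
and rho(k) = gamma(k) / gamma(0). Sigma^2 cancels.
  numerator   = (1)*(0.576) + (0.62)*(0.475) = 0.8705.
  denominator = (1)^2 + (0.62)^2 + (0.576)^2 + (0.475)^2 = 1.941801.
  rho(2) = 0.8705 / 1.941801 = 0.4483.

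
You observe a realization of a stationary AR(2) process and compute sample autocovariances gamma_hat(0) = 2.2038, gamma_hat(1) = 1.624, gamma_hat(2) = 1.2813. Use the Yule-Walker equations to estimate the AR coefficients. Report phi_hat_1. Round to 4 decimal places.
\hat\phi_{1} = 0.6750

The Yule-Walker equations for an AR(p) process read, in matrix form,
  Gamma_p phi = r_p,   with   (Gamma_p)_{ij} = gamma(|i - j|),
                       (r_p)_i = gamma(i),   i,j = 1..p.
Substitute the sample gammas (Toeplitz matrix and right-hand side of size 2):
  Gamma_p = [[2.2038, 1.624], [1.624, 2.2038]]
  r_p     = [1.624, 1.2813]
Written out:
  2.2038 phi_1 + 1.624 phi_2 = 1.624
  1.624 phi_1 + 2.2038 phi_2 = 1.2813
Solve by Cramer's rule:
  det = gamma(0)^2 - gamma(1)^2 = (2.2038)^2 - (1.624)^2 = 4.85673444 - 2.637376 = 2.21935844
  phi_hat_1 = [gamma(1) gamma(0) - gamma(1) gamma(2)] / det = [(1.624)(2.2038) - (1.624)(1.2813)] / 2.21935844 = 1.49814 / 2.21935844 = 0.675
  phi_hat_2 = [gamma(0) gamma(2) - gamma(1)^2] / det = [(2.2038)(1.2813) - (1.624)^2] / 2.21935844 = 0.18635294 / 2.21935844 = 0.084
So phi_hat = [0.6750, 0.0840].
Therefore phi_hat_1 = 0.6750.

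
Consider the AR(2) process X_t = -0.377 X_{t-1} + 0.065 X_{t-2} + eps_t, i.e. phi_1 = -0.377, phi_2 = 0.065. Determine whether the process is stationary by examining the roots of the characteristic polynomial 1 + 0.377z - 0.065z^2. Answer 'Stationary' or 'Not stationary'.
\text{Stationary}

The AR(p) characteristic polynomial is P(z) = 1 + 0.377z - 0.065z^2.
Stationarity requires all roots to lie outside the unit circle, i.e. |z| > 1 for every root.
Set 1 + (0.377) z + (-0.065) z^2 = 0, i.e. a z^2 + b z + c = 0 with a = -0.065, b = 0.377, c = 1.
Discriminant D = b^2 - 4ac = (0.377)^2 - 4*(-0.065)*1 = 0.142129 - (-0.26) = 0.402129.
D >= 0, so the roots are real: z = (-b +/- sqrt(D)) / (2a) = (-0.377 +/- 0.634136) / (-0.13).
  z_1 = (-0.377 + 0.634136) / (-0.13) = -1.978,   |z_1| = 1.978.
  z_2 = (-0.377 - 0.634136) / (-0.13) = 7.778,   |z_2| = 7.778.
Moduli of all roots: 1.9780, 7.7780.
All moduli strictly greater than 1? Yes.
Verdict: Stationary.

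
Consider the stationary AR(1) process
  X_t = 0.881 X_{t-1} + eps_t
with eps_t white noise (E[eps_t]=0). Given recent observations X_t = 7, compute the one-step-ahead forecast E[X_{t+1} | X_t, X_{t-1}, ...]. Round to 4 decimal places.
E[X_{t+1} \mid \mathcal F_t] = 6.1670

For an AR(p) model X_t = c + sum_i phi_i X_{t-i} + eps_t, the
one-step-ahead conditional mean is
  E[X_{t+1} | X_t, ...] = c + sum_i phi_i X_{t+1-i}.
Substitute known values:
  E[X_{t+1} | ...] = (0.881) * (7)
                   = 6.1670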